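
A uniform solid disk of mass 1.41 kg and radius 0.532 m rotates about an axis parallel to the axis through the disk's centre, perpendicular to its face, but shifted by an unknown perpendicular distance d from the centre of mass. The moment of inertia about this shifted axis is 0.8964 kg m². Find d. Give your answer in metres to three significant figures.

About the centre-of-mass axis, I_cm = (1/2)MR² = (1/2)(1.41)(0.532)² = 0.19953 kg m².
Parallel axis theorem: I = I_cm + Md², so Md² = 0.8964 − 0.19953 = 0.69687 kg m².
d = √(0.69687 / 1.41) = 0.70302 m.

0.703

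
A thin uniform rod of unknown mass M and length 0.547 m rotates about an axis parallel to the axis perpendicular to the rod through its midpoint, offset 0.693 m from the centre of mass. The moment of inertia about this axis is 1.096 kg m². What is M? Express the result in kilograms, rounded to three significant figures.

2.17

I = I_cm + Md² = (1/12)ML² + Md² = M·[0.0833333·(0.547)² + (0.693)²] = M·0.50518.
So M = 1.096 / 0.50518 = 2.1695 kg.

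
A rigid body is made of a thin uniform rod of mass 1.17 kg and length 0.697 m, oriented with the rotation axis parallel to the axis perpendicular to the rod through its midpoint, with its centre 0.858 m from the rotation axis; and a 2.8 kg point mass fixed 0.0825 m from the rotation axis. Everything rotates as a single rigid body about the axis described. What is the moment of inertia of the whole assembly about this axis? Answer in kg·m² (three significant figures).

Thin rod: I_cm = (1/12)ML² = (1/12)(1.17)(0.697)² = 0.047366 kg·m²; centre at d = 0.858 m, so the parallel axis theorem gives I = 0.047366 + (1.17)(0.858)² = 0.90868 kg·m².
Point mass: I_cm = 0; centre at d = 0.0825 m, so the parallel axis theorem gives I = 0 + (2.8)(0.0825)² = 0.019058 kg·m².
Total I = 0.90868 + 0.019058 = 0.92774 kg·m².

0.928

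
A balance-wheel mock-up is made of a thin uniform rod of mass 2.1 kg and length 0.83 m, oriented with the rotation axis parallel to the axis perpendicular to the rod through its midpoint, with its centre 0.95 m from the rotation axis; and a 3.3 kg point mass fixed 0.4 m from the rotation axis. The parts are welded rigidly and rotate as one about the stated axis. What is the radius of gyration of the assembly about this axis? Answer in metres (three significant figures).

0.686

Thin rod: I_cm = (1/12)ML² = (1/12)(2.1)(0.83)² = 0.12056 kg m^2; centre at d = 0.95 m, so the parallel axis theorem gives I = 0.12056 + (2.1)(0.95)² = 2.0158 kg m^2.
Point mass: I_cm = 0; centre at d = 0.4 m, so the parallel axis theorem gives I = 0 + (3.3)(0.4)² = 0.528 kg m^2.
Total I = 2.5438 kg m^2; total mass M = 5.4 kg.
k = √(I/M) = √(2.5438/5.4) = 0.68635 m.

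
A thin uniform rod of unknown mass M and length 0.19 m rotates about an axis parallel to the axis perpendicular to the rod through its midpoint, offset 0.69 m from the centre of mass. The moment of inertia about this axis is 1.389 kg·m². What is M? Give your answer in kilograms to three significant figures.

2.90

I = I_cm + Md² = (1/12)ML² + Md² = M·[0.0833333·(0.19)² + (0.69)²] = M·0.47911.
So M = 1.389 / 0.47911 = 2.8991 kg.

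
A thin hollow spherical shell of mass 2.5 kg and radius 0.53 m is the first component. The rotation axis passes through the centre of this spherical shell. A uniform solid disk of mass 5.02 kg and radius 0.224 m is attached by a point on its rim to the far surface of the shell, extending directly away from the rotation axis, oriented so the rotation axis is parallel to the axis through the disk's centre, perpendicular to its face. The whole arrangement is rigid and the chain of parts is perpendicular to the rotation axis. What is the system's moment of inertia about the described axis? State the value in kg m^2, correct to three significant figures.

Spherical shell: I_cm = (2/3)MR² = (2/3)(2.5)(0.53)² = 0.46817 kg m^2; axis through the centre, so I = 0.46817 kg m^2.
Solid disk: I_cm = (1/2)MR² = (1/2)(5.02)(0.224)² = 0.12594 kg m^2; centre at d = 0.53 + 0.224 = 0.754 m, so the parallel axis theorem gives I = 0.12594 + (5.02)(0.754)² = 2.9799 kg m^2.
Total I = 0.46817 + 2.9799 = 3.4481 kg m^2.

3.45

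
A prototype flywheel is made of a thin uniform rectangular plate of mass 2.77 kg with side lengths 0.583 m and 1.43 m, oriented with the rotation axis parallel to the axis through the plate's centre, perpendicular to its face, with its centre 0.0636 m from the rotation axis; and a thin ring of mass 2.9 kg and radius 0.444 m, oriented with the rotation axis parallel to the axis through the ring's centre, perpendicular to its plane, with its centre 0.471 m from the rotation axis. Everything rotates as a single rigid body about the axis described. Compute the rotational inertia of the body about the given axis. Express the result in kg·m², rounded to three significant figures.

1.78

Rectangular plate: I_cm = (1/12)M(a²+b²) = (1/12)(2.77)[(0.583)² + (1.43)²] = 0.55049 kg·m²; centre at d = 0.0636 m, so the parallel axis theorem gives I = 0.55049 + (2.77)(0.0636)² = 0.56169 kg·m².
Thin ring: I_cm = MR² = (2.9)(0.444)² = 0.57169 kg·m²; centre at d = 0.471 m, so the parallel axis theorem gives I = 0.57169 + (2.9)(0.471)² = 1.215 kg·m².
Total I = 0.56169 + 1.215 = 1.7767 kg·m².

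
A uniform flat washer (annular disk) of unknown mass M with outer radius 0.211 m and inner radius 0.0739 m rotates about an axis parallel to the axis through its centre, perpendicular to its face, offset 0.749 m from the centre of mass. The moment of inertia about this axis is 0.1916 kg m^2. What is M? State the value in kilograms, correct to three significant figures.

I = I_cm + Md² = (1/2)M(R²+r²) + Md² = M·[0.5·[(0.211)² + (0.0739)²] + (0.749)²] = M·0.58599.
So M = 0.1916 / 0.58599 = 0.32697 kg.

0.327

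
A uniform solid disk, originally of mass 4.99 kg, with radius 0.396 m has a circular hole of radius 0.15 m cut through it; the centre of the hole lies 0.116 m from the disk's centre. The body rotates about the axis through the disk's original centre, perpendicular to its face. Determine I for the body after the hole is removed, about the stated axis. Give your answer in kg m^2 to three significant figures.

Unpierced body about its centre: I₀ = (1/2)MR² = (1/2)(4.99)(0.396)² = 0.39126 kg m^2.
The removed disk has mass m = M·(r/R)² = (4.99)(0.15/0.396)² = 0.71597 kg (same uniform areal density).
Its moment of inertia about the rotation axis (parallel-axis theorem): I_hole = (1/2)mr² + md² = (1/2)(0.71597)(0.15)² + (0.71597)(0.116)² = 0.017689 kg m^2.
Treating the hole as negative mass, I = I₀ − I_hole = 0.39126 − 0.017689 = 0.37357 kg m^2.

0.374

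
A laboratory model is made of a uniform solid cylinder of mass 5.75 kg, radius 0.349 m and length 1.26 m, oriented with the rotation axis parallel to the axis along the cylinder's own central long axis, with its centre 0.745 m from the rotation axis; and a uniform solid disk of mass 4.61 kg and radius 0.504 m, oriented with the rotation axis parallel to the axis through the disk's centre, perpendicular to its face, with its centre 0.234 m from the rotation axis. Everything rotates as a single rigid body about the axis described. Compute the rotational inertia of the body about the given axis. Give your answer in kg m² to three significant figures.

Solid cylinder: I_cm = (1/2)MR² = (1/2)(5.75)(0.349)² = 0.35018 kg m²; centre at d = 0.745 m, so the parallel axis theorem gives I = 0.35018 + (5.75)(0.745)² = 3.5416 kg m².
Solid disk: I_cm = (1/2)MR² = (1/2)(4.61)(0.504)² = 0.58551 kg m²; centre at d = 0.234 m, so the parallel axis theorem gives I = 0.58551 + (4.61)(0.234)² = 0.83793 kg m².
Total I = 3.5416 + 0.83793 = 4.3795 kg m².

4.38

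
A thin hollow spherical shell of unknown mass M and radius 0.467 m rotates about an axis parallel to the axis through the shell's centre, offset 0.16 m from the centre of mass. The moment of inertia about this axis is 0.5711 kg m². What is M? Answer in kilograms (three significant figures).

I = I_cm + Md² = (2/3)MR² + Md² = M·[0.666667·(0.467)² + (0.16)²] = M·0.17099.
So M = 0.5711 / 0.17099 = 3.3399 kg.

3.34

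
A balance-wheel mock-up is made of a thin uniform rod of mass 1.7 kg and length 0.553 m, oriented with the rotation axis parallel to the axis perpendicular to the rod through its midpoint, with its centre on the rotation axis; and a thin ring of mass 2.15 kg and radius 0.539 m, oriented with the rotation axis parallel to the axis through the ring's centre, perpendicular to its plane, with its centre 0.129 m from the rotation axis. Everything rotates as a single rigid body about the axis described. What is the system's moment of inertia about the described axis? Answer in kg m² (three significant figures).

0.704

Thin rod: I_cm = (1/12)ML² = (1/12)(1.7)(0.553)² = 0.043323 kg m²; axis through the centre, so I = 0.043323 kg m².
Thin ring: I_cm = MR² = (2.15)(0.539)² = 0.62462 kg m²; centre at d = 0.129 m, so I = I_cm + Md² gives I = 0.62462 + (2.15)(0.129)² = 0.6604 kg m².
Total I = 0.043323 + 0.6604 = 0.70372 kg m².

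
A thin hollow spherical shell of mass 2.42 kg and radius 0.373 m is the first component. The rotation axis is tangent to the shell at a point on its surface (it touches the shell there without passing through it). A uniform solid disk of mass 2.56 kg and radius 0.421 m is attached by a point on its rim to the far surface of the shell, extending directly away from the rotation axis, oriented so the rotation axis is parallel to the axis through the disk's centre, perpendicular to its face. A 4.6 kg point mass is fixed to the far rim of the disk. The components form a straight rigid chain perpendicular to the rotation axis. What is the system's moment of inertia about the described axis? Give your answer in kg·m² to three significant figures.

Spherical shell: I_cm = (2/3)MR² = (2/3)(2.42)(0.373)² = 0.22446 kg·m²; centre at d = 0.373 m, so the parallel axis theorem gives I = 0.22446 + (2.42)(0.373)² = 0.56115 kg·m².
Solid disk: I_cm = (1/2)MR² = (1/2)(2.56)(0.421)² = 0.22687 kg·m²; centre at d = 0.373 + 0.373 + 0.421 = 1.167 m, so the parallel axis theorem gives I = 0.22687 + (2.56)(1.167)² = 3.7133 kg·m².
Point mass: I_cm = 0; centre at d = 0.373 + 0.373 + 0.421 + 0.421 = 1.588 m, so the parallel axis theorem gives I = 0 + (4.6)(1.588)² = 11.6 kg·m².
Total I = 0.56115 + 3.7133 + 11.6 = 15.874 kg·m².

15.9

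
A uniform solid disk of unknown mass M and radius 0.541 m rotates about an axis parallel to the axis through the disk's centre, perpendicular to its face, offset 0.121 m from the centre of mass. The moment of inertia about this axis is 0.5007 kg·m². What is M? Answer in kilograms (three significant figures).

I = I_cm + Md² = (1/2)MR² + Md² = M·[0.5·(0.541)² + (0.121)²] = M·0.16098.
So M = 0.5007 / 0.16098 = 3.1103 kg.

3.11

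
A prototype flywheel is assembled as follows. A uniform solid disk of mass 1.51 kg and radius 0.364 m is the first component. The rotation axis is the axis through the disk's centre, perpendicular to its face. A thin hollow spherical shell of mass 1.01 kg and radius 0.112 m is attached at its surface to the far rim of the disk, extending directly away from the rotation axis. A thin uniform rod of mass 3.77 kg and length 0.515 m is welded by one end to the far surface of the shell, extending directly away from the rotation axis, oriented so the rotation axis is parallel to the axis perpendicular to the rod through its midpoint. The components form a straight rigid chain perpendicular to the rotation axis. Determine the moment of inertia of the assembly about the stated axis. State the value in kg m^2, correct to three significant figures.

Solid disk: I_cm = (1/2)MR² = (1/2)(1.51)(0.364)² = 0.10003 kg m^2; axis through the centre, so I = 0.10003 kg m^2.
Spherical shell: I_cm = (2/3)MR² = (2/3)(1.01)(0.112)² = 0.0084463 kg m^2; centre at d = 0.364 + 0.112 = 0.476 m, so the parallel axis theorem gives I = 0.0084463 + (1.01)(0.476)² = 0.23729 kg m^2.
Thin rod: I_cm = (1/12)ML² = (1/12)(3.77)(0.515)² = 0.083325 kg m^2; centre at d = 0.364 + 0.112 + 0.112 + 0.2575 = 0.8455 m, so the parallel axis theorem gives I = 0.083325 + (3.77)(0.8455)² = 2.7784 kg m^2.
Total I = 0.10003 + 0.23729 + 2.7784 = 3.1157 kg m^2.

3.12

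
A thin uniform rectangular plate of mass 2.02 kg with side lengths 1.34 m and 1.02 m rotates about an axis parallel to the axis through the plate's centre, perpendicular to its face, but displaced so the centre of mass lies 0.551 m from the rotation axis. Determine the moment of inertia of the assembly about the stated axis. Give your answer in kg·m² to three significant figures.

1.09

I_cm = (1/12)M(a²+b²) = (1/12)(2.02)[(1.34)² + (1.02)²] = 0.47739 kg·m²; centre at d = 0.551 m, so the parallel axis theorem gives I = 0.47739 + (2.02)(0.551)² = 1.0907 kg·m².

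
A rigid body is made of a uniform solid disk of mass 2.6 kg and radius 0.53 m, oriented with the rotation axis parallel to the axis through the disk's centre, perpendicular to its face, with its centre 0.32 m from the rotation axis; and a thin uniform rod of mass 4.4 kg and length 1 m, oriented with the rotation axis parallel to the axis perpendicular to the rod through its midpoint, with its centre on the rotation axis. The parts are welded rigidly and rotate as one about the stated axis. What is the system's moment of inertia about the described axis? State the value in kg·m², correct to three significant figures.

Solid disk: I_cm = (1/2)MR² = (1/2)(2.6)(0.53)² = 0.36517 kg·m²; centre at d = 0.32 m, so I = I_cm + Md² gives I = 0.36517 + (2.6)(0.32)² = 0.63141 kg·m².
Thin rod: I_cm = (1/12)ML² = (1/12)(4.4)(1)² = 0.36667 kg·m²; axis through the centre, so I = 0.36667 kg·m².
Total I = 0.63141 + 0.36667 = 0.99808 kg·m².

0.998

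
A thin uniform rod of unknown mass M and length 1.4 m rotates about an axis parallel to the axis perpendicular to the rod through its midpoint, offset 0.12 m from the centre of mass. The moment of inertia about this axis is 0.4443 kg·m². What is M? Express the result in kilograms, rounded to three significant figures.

2.50

I = I_cm + Md² = (1/12)ML² + Md² = M·[0.0833333·(1.4)² + (0.12)²] = M·0.17773.
So M = 0.4443 / 0.17773 = 2.4998 kg.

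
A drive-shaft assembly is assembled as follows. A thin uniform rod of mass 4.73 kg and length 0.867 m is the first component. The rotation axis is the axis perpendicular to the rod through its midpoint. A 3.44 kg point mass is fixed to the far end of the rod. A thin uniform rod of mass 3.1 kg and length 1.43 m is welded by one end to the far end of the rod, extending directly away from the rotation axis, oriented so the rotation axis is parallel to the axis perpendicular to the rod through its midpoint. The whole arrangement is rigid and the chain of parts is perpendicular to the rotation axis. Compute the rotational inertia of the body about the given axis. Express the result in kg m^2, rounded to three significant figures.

5.56

Thin rod: I_cm = (1/12)ML² = (1/12)(4.73)(0.867)² = 0.29629 kg m^2; axis through the centre, so I = 0.29629 kg m^2.
Point mass: I_cm = 0; centre at d = 0.4335 m, so the parallel axis theorem gives I = 0 + (3.44)(0.4335)² = 0.64645 kg m^2.
Thin rod: I_cm = (1/12)ML² = (1/12)(3.1)(1.43)² = 0.52827 kg m^2; centre at d = 0.4335 + 0.715 = 1.1485 m, so the parallel axis theorem gives I = 0.52827 + (3.1)(1.1485)² = 4.6173 kg m^2.
Total I = 0.29629 + 0.64645 + 4.6173 = 5.5601 kg m^2.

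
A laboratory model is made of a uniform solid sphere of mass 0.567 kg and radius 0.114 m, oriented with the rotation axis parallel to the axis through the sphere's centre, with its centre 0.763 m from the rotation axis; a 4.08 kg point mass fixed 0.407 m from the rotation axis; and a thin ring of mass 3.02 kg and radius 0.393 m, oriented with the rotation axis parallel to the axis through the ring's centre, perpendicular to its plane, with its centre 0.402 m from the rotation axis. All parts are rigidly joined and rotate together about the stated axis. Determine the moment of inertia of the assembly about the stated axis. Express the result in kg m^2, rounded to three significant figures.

Solid sphere: I_cm = (2/5)MR² = (2/5)(0.567)(0.114)² = 0.0029475 kg m^2; centre at d = 0.763 m, so the parallel axis theorem gives I = 0.0029475 + (0.567)(0.763)² = 0.33304 kg m^2.
Point mass: I_cm = 0; centre at d = 0.407 m, so the parallel axis theorem gives I = 0 + (4.08)(0.407)² = 0.67585 kg m^2.
Thin ring: I_cm = MR² = (3.02)(0.393)² = 0.46644 kg m^2; centre at d = 0.402 m, so the parallel axis theorem gives I = 0.46644 + (3.02)(0.402)² = 0.95448 kg m^2.
Total I = 0.33304 + 0.67585 + 0.95448 = 1.9634 kg m^2.

1.96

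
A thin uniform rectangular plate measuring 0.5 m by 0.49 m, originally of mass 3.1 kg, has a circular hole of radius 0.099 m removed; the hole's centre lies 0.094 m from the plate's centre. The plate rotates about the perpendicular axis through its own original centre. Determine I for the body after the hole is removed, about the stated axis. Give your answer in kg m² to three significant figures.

0.121

Unpierced body about its centre: I₀ = (1/12)M(a²+b²) = (1/12)(3.1)[(0.5)² + (0.49)²] = 0.12661 kg m².
The removed disk has mass m = M·πr²/(ab) = (3.1)·π(0.099)²/(0.5·0.49) = 0.3896 kg (same uniform areal density).
Its moment of inertia about the rotation axis (parallel-axis theorem): I_hole = (1/2)mr² + md² = (1/2)(0.3896)(0.099)² + (0.3896)(0.094)² = 0.0053517 kg m².
Treating the hole as negative mass, I = I₀ − I_hole = 0.12661 − 0.0053517 = 0.12126 kg m².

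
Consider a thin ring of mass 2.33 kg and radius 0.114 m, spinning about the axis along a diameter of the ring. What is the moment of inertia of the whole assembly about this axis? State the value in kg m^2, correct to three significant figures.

I_cm = (1/2)MR² = (1/2)(2.33)(0.114)² = 0.01514 kg m^2; axis through the centre, so I = 0.01514 kg m^2.

0.0151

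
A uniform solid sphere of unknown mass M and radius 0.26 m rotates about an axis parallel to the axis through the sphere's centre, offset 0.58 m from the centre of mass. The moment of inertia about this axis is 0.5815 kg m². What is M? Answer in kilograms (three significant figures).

I = I_cm + Md² = (2/5)MR² + Md² = M·[0.4·(0.26)² + (0.58)²] = M·0.36344.
So M = 0.5815 / 0.36344 = 1.6 kg.

1.60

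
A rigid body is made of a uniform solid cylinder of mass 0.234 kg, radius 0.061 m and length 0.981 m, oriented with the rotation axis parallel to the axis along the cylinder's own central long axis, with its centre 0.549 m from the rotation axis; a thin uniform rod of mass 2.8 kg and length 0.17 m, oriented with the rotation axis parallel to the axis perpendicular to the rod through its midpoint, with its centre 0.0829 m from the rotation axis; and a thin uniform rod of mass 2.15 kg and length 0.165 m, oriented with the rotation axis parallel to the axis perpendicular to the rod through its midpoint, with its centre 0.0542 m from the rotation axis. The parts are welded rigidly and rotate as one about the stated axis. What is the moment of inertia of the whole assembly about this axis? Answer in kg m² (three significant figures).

Solid cylinder: I_cm = (1/2)MR² = (1/2)(0.234)(0.061)² = 0.00043536 kg m²; centre at d = 0.549 m, so I = I_cm + Md² gives I = 0.00043536 + (0.234)(0.549)² = 0.070963 kg m².
Thin rod: I_cm = (1/12)ML² = (1/12)(2.8)(0.17)² = 0.0067433 kg m²; centre at d = 0.0829 m, so I = I_cm + Md² gives I = 0.0067433 + (2.8)(0.0829)² = 0.025986 kg m².
Thin rod: I_cm = (1/12)ML² = (1/12)(2.15)(0.165)² = 0.0048778 kg m²; centre at d = 0.0542 m, so I = I_cm + Md² gives I = 0.0048778 + (2.15)(0.0542)² = 0.011194 kg m².
Total I = 0.070963 + 0.025986 + 0.011194 = 0.10814 kg m².

0.108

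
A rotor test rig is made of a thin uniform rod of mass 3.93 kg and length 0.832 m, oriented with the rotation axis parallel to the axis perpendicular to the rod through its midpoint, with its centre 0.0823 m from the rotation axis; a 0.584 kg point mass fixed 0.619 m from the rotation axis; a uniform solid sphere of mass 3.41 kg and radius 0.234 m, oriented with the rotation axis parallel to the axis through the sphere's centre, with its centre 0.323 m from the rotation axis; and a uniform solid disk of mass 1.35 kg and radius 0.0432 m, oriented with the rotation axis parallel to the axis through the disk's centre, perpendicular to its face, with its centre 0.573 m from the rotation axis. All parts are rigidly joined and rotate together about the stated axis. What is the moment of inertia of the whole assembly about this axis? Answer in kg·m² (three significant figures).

Thin rod: I_cm = (1/12)ML² = (1/12)(3.93)(0.832)² = 0.2267 kg·m²; centre at d = 0.0823 m, so I = I_cm + Md² gives I = 0.2267 + (3.93)(0.0823)² = 0.25332 kg·m².
Point mass: I_cm = 0; centre at d = 0.619 m, so I = I_cm + Md² gives I = 0 + (0.584)(0.619)² = 0.22377 kg·m².
Solid sphere: I_cm = (2/5)MR² = (2/5)(3.41)(0.234)² = 0.074687 kg·m²; centre at d = 0.323 m, so I = I_cm + Md² gives I = 0.074687 + (3.41)(0.323)² = 0.43045 kg·m².
Solid disk: I_cm = (1/2)MR² = (1/2)(1.35)(0.0432)² = 0.0012597 kg·m²; centre at d = 0.573 m, so I = I_cm + Md² gives I = 0.0012597 + (1.35)(0.573)² = 0.4445 kg·m².
Total I = 0.25332 + 0.22377 + 0.43045 + 0.4445 = 1.352 kg·m².

1.35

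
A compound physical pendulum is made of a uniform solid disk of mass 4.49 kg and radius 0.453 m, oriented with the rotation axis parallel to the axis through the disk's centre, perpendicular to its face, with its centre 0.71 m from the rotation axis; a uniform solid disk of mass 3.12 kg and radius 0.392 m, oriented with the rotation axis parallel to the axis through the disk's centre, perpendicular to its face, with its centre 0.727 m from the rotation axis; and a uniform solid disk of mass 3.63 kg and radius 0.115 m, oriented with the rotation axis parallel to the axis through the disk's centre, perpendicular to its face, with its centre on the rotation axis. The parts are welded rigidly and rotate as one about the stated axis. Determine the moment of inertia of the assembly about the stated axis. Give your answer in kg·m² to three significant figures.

4.64

Solid disk: I_cm = (1/2)MR² = (1/2)(4.49)(0.453)² = 0.46069 kg·m²; centre at d = 0.71 m, so the parallel axis theorem gives I = 0.46069 + (4.49)(0.71)² = 2.7241 kg·m².
Solid disk: I_cm = (1/2)MR² = (1/2)(3.12)(0.392)² = 0.23972 kg·m²; centre at d = 0.727 m, so the parallel axis theorem gives I = 0.23972 + (3.12)(0.727)² = 1.8887 kg·m².
Solid disk: I_cm = (1/2)MR² = (1/2)(3.63)(0.115)² = 0.024003 kg·m²; axis through the centre, so I = 0.024003 kg·m².
Total I = 2.7241 + 1.8887 + 0.024003 = 4.6368 kg·m².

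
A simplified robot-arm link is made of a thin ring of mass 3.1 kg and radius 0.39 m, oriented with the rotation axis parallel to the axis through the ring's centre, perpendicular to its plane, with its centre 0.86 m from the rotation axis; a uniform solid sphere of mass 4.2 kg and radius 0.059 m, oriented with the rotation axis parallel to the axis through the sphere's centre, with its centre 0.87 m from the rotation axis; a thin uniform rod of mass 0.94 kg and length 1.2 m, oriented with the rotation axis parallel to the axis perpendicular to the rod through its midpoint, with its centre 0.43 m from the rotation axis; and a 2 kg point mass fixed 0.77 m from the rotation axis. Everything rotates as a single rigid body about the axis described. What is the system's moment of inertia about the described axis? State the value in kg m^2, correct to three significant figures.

7.42

Thin ring: I_cm = MR² = (3.1)(0.39)² = 0.47151 kg m^2; centre at d = 0.86 m, so I = I_cm + Md² gives I = 0.47151 + (3.1)(0.86)² = 2.7643 kg m^2.
Solid sphere: I_cm = (2/5)MR² = (2/5)(4.2)(0.059)² = 0.0058481 kg m^2; centre at d = 0.87 m, so I = I_cm + Md² gives I = 0.0058481 + (4.2)(0.87)² = 3.1848 kg m^2.
Thin rod: I_cm = (1/12)ML² = (1/12)(0.94)(1.2)² = 0.1128 kg m^2; centre at d = 0.43 m, so I = I_cm + Md² gives I = 0.1128 + (0.94)(0.43)² = 0.28661 kg m^2.
Point mass: I_cm = 0; centre at d = 0.77 m, so I = I_cm + Md² gives I = 0 + (2)(0.77)² = 1.1858 kg m^2.
Total I = 2.7643 + 3.1848 + 0.28661 + 1.1858 = 7.4215 kg m^2.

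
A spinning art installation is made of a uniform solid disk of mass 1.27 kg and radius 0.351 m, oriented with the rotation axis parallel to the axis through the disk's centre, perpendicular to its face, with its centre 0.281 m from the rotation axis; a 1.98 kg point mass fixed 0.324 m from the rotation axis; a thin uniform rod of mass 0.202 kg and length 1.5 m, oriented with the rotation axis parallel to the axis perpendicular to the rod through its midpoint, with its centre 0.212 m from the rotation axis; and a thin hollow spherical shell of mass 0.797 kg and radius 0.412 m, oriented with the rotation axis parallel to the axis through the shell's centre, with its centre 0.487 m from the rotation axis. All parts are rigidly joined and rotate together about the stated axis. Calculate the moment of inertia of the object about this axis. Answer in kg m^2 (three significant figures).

0.713

Solid disk: I_cm = (1/2)MR² = (1/2)(1.27)(0.351)² = 0.078233 kg m^2; centre at d = 0.281 m, so the parallel axis theorem gives I = 0.078233 + (1.27)(0.281)² = 0.17851 kg m^2.
Point mass: I_cm = 0; centre at d = 0.324 m, so the parallel axis theorem gives I = 0 + (1.98)(0.324)² = 0.20785 kg m^2.
Thin rod: I_cm = (1/12)ML² = (1/12)(0.202)(1.5)² = 0.037875 kg m^2; centre at d = 0.212 m, so the parallel axis theorem gives I = 0.037875 + (0.202)(0.212)² = 0.046954 kg m^2.
Spherical shell: I_cm = (2/3)MR² = (2/3)(0.797)(0.412)² = 0.090191 kg m^2; centre at d = 0.487 m, so the parallel axis theorem gives I = 0.090191 + (0.797)(0.487)² = 0.27921 kg m^2.
Total I = 0.17851 + 0.20785 + 0.046954 + 0.27921 = 0.71253 kg m^2.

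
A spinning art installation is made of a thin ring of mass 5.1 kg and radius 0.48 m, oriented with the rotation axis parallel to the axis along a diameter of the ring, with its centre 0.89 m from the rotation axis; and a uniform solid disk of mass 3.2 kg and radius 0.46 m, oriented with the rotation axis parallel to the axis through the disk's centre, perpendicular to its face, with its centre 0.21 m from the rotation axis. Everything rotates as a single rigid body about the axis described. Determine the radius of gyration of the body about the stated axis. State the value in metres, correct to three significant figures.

Thin ring: I_cm = (1/2)MR² = (1/2)(5.1)(0.48)² = 0.58752 kg m^2; centre at d = 0.89 m, so the parallel axis theorem gives I = 0.58752 + (5.1)(0.89)² = 4.6272 kg m^2.
Solid disk: I_cm = (1/2)MR² = (1/2)(3.2)(0.46)² = 0.33856 kg m^2; centre at d = 0.21 m, so the parallel axis theorem gives I = 0.33856 + (3.2)(0.21)² = 0.47968 kg m^2.
Total I = 5.1069 kg m^2; total mass M = 8.3 kg.
k = √(I/M) = √(5.1069/8.3) = 0.7844 m.

0.784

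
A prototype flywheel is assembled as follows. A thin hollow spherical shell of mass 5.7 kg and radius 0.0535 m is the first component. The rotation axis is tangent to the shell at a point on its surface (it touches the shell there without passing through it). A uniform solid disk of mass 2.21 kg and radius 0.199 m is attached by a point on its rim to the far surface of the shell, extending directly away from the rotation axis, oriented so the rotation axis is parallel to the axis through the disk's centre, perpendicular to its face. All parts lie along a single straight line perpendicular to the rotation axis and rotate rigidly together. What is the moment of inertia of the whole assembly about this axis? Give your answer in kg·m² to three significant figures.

Spherical shell: I_cm = (2/3)MR² = (2/3)(5.7)(0.0535)² = 0.010877 kg·m²; centre at d = 0.0535 m, so the parallel axis theorem gives I = 0.010877 + (5.7)(0.0535)² = 0.027191 kg·m².
Solid disk: I_cm = (1/2)MR² = (1/2)(2.21)(0.199)² = 0.043759 kg·m²; centre at d = 0.0535 + 0.0535 + 0.199 = 0.306 m, so the parallel axis theorem gives I = 0.043759 + (2.21)(0.306)² = 0.25069 kg·m².
Total I = 0.027191 + 0.25069 = 0.27789 kg·m².

0.278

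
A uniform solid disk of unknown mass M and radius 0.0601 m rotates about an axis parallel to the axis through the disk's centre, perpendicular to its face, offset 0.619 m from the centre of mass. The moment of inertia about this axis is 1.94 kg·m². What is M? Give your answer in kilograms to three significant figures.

I = I_cm + Md² = (1/2)MR² + Md² = M·[0.5·(0.0601)² + (0.619)²] = M·0.38497.
So M = 1.94 / 0.38497 = 5.0394 kg.

5.04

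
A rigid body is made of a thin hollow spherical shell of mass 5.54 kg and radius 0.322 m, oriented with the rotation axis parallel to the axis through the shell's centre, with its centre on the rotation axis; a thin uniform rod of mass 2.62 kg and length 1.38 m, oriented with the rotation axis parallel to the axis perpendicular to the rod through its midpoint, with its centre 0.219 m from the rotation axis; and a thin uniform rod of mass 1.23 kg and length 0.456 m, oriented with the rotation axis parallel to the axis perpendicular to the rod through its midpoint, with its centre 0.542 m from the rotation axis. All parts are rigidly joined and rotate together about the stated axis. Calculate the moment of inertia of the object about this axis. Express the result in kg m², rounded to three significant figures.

1.31

Spherical shell: I_cm = (2/3)MR² = (2/3)(5.54)(0.322)² = 0.38294 kg m²; axis through the centre, so I = 0.38294 kg m².
Thin rod: I_cm = (1/12)ML² = (1/12)(2.62)(1.38)² = 0.41579 kg m²; centre at d = 0.219 m, so I = I_cm + Md² gives I = 0.41579 + (2.62)(0.219)² = 0.54145 kg m².
Thin rod: I_cm = (1/12)ML² = (1/12)(1.23)(0.456)² = 0.021313 kg m²; centre at d = 0.542 m, so I = I_cm + Md² gives I = 0.021313 + (1.23)(0.542)² = 0.38264 kg m².
Total I = 0.38294 + 0.54145 + 0.38264 = 1.307 kg m².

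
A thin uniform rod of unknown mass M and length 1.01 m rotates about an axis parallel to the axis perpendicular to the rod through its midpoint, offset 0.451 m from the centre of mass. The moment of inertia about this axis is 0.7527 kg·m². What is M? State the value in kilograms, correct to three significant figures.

I = I_cm + Md² = (1/12)ML² + Md² = M·[0.0833333·(1.01)² + (0.451)²] = M·0.28841.
So M = 0.7527 / 0.28841 = 2.6098 kg.

2.61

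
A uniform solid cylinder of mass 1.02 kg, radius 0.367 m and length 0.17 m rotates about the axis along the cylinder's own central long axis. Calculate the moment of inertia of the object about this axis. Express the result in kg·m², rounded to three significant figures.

I_cm = (1/2)MR² = (1/2)(1.02)(0.367)² = 0.068691 kg·m²; axis through the centre, so I = 0.068691 kg·m².

0.0687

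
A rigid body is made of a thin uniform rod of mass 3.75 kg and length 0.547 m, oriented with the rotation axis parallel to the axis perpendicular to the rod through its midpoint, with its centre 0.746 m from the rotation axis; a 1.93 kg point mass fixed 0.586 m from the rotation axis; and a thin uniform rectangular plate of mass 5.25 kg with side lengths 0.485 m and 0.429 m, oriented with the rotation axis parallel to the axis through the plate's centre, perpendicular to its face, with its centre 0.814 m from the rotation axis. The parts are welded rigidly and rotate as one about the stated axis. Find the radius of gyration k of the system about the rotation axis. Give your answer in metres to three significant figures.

0.771

Thin rod: I_cm = (1/12)ML² = (1/12)(3.75)(0.547)² = 0.093503 kg m^2; centre at d = 0.746 m, so I = I_cm + Md² gives I = 0.093503 + (3.75)(0.746)² = 2.1804 kg m^2.
Point mass: I_cm = 0; centre at d = 0.586 m, so I = I_cm + Md² gives I = 0 + (1.93)(0.586)² = 0.66275 kg m^2.
Rectangular plate: I_cm = (1/12)M(a²+b²) = (1/12)(5.25)[(0.485)² + (0.429)²] = 0.18343 kg m^2; centre at d = 0.814 m, so I = I_cm + Md² gives I = 0.18343 + (5.25)(0.814)² = 3.6621 kg m^2.
Total I = 6.5052 kg m^2; total mass M = 10.93 kg.
k = √(I/M) = √(6.5052/10.93) = 0.77148 m.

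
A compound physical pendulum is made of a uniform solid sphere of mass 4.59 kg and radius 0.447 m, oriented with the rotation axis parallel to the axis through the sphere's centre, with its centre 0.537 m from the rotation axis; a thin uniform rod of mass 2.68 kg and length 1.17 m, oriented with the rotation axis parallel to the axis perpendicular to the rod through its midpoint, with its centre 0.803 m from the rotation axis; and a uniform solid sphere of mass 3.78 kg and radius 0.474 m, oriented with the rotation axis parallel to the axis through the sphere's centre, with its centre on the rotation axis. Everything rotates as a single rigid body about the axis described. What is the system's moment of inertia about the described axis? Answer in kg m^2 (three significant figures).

Solid sphere: I_cm = (2/5)MR² = (2/5)(4.59)(0.447)² = 0.36685 kg m^2; centre at d = 0.537 m, so I = I_cm + Md² gives I = 0.36685 + (4.59)(0.537)² = 1.6905 kg m^2.
Thin rod: I_cm = (1/12)ML² = (1/12)(2.68)(1.17)² = 0.30572 kg m^2; centre at d = 0.803 m, so I = I_cm + Md² gives I = 0.30572 + (2.68)(0.803)² = 2.0338 kg m^2.
Solid sphere: I_cm = (2/5)MR² = (2/5)(3.78)(0.474)² = 0.33971 kg m^2; axis through the centre, so I = 0.33971 kg m^2.
Total I = 1.6905 + 2.0338 + 0.33971 = 4.064 kg m^2.

4.06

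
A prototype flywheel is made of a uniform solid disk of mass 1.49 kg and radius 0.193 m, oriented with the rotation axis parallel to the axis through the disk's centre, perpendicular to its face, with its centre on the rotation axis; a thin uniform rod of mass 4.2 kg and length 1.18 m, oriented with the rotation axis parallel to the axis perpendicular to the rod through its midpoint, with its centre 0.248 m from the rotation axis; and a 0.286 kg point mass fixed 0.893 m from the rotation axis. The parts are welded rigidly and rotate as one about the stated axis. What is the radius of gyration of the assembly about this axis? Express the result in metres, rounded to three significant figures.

Solid disk: I_cm = (1/2)MR² = (1/2)(1.49)(0.193)² = 0.027751 kg m²; axis through the centre, so I = 0.027751 kg m².
Thin rod: I_cm = (1/12)ML² = (1/12)(4.2)(1.18)² = 0.48734 kg m²; centre at d = 0.248 m, so I = I_cm + Md² gives I = 0.48734 + (4.2)(0.248)² = 0.74566 kg m².
Point mass: I_cm = 0; centre at d = 0.893 m, so I = I_cm + Md² gives I = 0 + (0.286)(0.893)² = 0.22807 kg m².
Total I = 1.0015 kg m²; total mass M = 5.976 kg.
k = √(I/M) = √(1.0015/5.976) = 0.40937 m.

0.409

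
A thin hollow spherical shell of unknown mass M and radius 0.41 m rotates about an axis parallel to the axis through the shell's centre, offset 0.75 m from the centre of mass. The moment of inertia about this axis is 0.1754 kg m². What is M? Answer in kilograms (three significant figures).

0.260

I = I_cm + Md² = (2/3)MR² + Md² = M·[0.666667·(0.41)² + (0.75)²] = M·0.67457.
So M = 0.1754 / 0.67457 = 0.26002 kg.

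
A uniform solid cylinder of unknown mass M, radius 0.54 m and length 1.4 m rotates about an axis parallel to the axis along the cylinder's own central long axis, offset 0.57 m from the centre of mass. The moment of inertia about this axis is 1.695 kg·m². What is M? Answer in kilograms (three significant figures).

3.60

I = I_cm + Md² = (1/2)MR² + Md² = M·[0.5·(0.54)² + (0.57)²] = M·0.4707.
So M = 1.695 / 0.4707 = 3.601 kg.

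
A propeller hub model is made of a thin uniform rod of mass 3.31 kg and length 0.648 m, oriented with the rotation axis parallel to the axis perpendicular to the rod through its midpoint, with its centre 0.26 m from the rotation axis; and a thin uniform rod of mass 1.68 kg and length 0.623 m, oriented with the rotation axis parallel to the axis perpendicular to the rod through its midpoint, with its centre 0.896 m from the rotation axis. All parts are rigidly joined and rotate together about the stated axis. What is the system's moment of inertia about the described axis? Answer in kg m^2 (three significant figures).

1.74

Thin rod: I_cm = (1/12)ML² = (1/12)(3.31)(0.648)² = 0.11582 kg m^2; centre at d = 0.26 m, so the parallel axis theorem gives I = 0.11582 + (3.31)(0.26)² = 0.33958 kg m^2.
Thin rod: I_cm = (1/12)ML² = (1/12)(1.68)(0.623)² = 0.054338 kg m^2; centre at d = 0.896 m, so the parallel axis theorem gives I = 0.054338 + (1.68)(0.896)² = 1.4031 kg m^2.
Total I = 0.33958 + 1.4031 = 1.7426 kg m^2.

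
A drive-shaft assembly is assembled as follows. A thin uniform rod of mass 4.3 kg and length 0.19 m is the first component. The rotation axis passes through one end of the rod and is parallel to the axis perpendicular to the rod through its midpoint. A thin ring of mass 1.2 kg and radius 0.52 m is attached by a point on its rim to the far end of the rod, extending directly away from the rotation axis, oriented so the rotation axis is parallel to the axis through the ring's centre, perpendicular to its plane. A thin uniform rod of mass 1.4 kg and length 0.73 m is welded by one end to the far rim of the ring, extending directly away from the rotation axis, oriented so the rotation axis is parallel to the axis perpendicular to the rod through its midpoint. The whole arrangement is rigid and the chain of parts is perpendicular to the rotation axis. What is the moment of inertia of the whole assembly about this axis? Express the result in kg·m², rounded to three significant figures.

4.60

Thin rod: I_cm = (1/12)ML² = (1/12)(4.3)(0.19)² = 0.012936 kg·m²; centre at d = 0.095 m, so the parallel axis theorem gives I = 0.012936 + (4.3)(0.095)² = 0.051743 kg·m².
Thin ring: I_cm = MR² = (1.2)(0.52)² = 0.32448 kg·m²; centre at d = 0.095 + 0.095 + 0.52 = 0.71 m, so the parallel axis theorem gives I = 0.32448 + (1.2)(0.71)² = 0.9294 kg·m².
Thin rod: I_cm = (1/12)ML² = (1/12)(1.4)(0.73)² = 0.062172 kg·m²; centre at d = 0.095 + 0.095 + 0.52 + 0.52 + 0.365 = 1.595 m, so the parallel axis theorem gives I = 0.062172 + (1.4)(1.595)² = 3.6238 kg·m².
Total I = 0.051743 + 0.9294 + 3.6238 = 4.6049 kg·m².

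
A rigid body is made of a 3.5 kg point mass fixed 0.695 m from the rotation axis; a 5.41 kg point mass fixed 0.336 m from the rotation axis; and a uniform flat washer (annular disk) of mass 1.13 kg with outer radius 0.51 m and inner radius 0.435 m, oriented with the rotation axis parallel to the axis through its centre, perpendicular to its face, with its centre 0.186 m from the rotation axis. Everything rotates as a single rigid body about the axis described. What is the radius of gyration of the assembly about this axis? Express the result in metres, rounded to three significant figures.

0.508

Point mass: I_cm = 0; centre at d = 0.695 m, so I = I_cm + Md² gives I = 0 + (3.5)(0.695)² = 1.6906 kg m².
Point mass: I_cm = 0; centre at d = 0.336 m, so I = I_cm + Md² gives I = 0 + (5.41)(0.336)² = 0.61077 kg m².
Annular disk: I_cm = (1/2)M(R²+r²) = (1/2)(1.13)[(0.51)² + (0.435)²] = 0.25387 kg m²; centre at d = 0.186 m, so I = I_cm + Md² gives I = 0.25387 + (1.13)(0.186)² = 0.29296 kg m².
Total I = 2.5943 kg m²; total mass M = 10.04 kg.
k = √(I/M) = √(2.5943/10.04) = 0.50833 m.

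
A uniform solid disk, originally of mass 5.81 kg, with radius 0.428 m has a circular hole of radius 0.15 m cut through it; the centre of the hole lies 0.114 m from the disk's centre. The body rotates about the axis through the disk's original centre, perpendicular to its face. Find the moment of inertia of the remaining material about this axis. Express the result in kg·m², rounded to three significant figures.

Unpierced body about its centre: I₀ = (1/2)MR² = (1/2)(5.81)(0.428)² = 0.53215 kg·m².
The removed disk has mass m = M·(r/R)² = (5.81)(0.15/0.428)² = 0.71363 kg (same uniform areal density).
Its moment of inertia about the rotation axis (parallel-axis theorem): I_hole = (1/2)mr² + md² = (1/2)(0.71363)(0.15)² + (0.71363)(0.114)² = 0.017303 kg·m².
Treating the hole as negative mass, I = I₀ − I_hole = 0.53215 − 0.017303 = 0.51485 kg·m².

0.515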